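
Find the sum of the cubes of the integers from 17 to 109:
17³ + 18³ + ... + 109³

Use ∑_{k=1}^{n} k³ = [n(n+1)/2]², then subtract the first 16 terms.
∑_{k=1}^{109} k³ = [109×110/2]² = 5995² = 35940025
∑_{k=1}^{16} k³ = [16×17/2]² = 136² = 18496
∑_{k=17}^{109} k³ = 35940025 - 18496 = 35921529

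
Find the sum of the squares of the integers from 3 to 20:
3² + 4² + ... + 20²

Use ∑_{k=1}^{n} k² = n(n+1)(2n+1)/6, then subtract the first 2 terms.
∑_{k=1}^{20} k² = 20×21×41/6 = 2870
∑_{k=1}^{2} k² = 2×3×5/6 = 5
∑_{k=3}^{20} k² = 2870 - 5 = 2865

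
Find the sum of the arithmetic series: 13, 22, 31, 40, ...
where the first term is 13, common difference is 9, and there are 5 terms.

Sₙ = n/2 × (first + last)
Last term = a + (n-1)d = 13 + (5-1)×9 = 49
S_5 = 5/2 × (13 + 49)
S_5 = 5/2 × 62 = 155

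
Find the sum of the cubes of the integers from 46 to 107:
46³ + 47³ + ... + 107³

Use ∑_{k=1}^{n} k³ = [n(n+1)/2]², then subtract the first 45 terms.
∑_{k=1}^{107} k³ = [107×108/2]² = 5778² = 33385284
∑_{k=1}^{45} k³ = [45×46/2]² = 1035² = 1071225
∑_{k=46}^{107} k³ = 33385284 - 1071225 = 32314059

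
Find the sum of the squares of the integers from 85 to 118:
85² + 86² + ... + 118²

Use ∑_{k=1}^{n} k² = n(n+1)(2n+1)/6, then subtract the first 84 terms.
∑_{k=1}^{118} k² = 118×119×237/6 = 554659
∑_{k=1}^{84} k² = 84×85×169/6 = 201110
∑_{k=85}^{118} k² = 554659 - 201110 = 353549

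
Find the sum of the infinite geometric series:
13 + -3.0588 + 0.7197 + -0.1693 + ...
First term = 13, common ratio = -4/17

For |r| < 1, S = a / (1 - r)
S = 13 / (1 - (-4/17))
S = 13 / (21/17)
S = 221/21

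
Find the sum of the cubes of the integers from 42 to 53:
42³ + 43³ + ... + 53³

Use ∑_{k=1}^{n} k³ = [n(n+1)/2]², then subtract the first 41 terms.
∑_{k=1}^{53} k³ = [53×54/2]² = 1431² = 2047761
∑_{k=1}^{41} k³ = [41×42/2]² = 861² = 741321
∑_{k=42}^{53} k³ = 2047761 - 741321 = 1306440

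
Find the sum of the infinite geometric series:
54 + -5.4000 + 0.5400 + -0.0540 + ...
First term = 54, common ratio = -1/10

For |r| < 1, S = a / (1 - r)
S = 54 / (1 - (-1/10))
S = 54 / (11/10)
S = 540/11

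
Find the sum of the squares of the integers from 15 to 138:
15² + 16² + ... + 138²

Use ∑_{k=1}^{n} k² = n(n+1)(2n+1)/6, then subtract the first 14 terms.
∑_{k=1}^{138} k² = 138×139×277/6 = 885569
∑_{k=1}^{14} k² = 14×15×29/6 = 1015
∑_{k=15}^{138} k² = 885569 - 1015 = 884554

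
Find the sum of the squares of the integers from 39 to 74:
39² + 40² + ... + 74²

Use ∑_{k=1}^{n} k² = n(n+1)(2n+1)/6, then subtract the first 38 terms.
∑_{k=1}^{74} k² = 74×75×149/6 = 137825
∑_{k=1}^{38} k² = 38×39×77/6 = 19019
∑_{k=39}^{74} k² = 137825 - 19019 = 118806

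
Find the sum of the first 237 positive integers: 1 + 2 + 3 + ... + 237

Formula: ∑k = n(n+1)/2
= 237×238/2
= 56406/2
= 28203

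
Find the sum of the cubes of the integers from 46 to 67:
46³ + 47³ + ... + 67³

Use ∑_{k=1}^{n} k³ = [n(n+1)/2]², then subtract the first 45 terms.
∑_{k=1}^{67} k³ = [67×68/2]² = 2278² = 5189284
∑_{k=1}^{45} k³ = [45×46/2]² = 1035² = 1071225
∑_{k=46}^{67} k³ = 5189284 - 1071225 = 4118059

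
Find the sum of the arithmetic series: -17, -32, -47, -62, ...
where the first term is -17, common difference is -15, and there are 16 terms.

Sₙ = n/2 × (first + last)
Last term = a + (n-1)d = -17 + (16-1)×(-15) = -242
S_16 = 16/2 × (-17 + (-242))
S_16 = 16/2 × (-259) = -2072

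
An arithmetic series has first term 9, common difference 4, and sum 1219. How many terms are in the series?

Using S = n/2 × [2a + (n-1)d]
1219 = n/2 × [2(9) + (n-1)(4)]
1219 = n/2 × [18 + 4n - 4]
2438 = n × [14 + 4n]
4n² + (14)n - 2438 = 0
Discriminant: Δ = (14)² - 4(4)(-2438) = 196 + 39008 = 39204
√Δ = 198
n = [-(14) + √Δ] / (2·4) = (-14 + 198) / 8 = 184 / 8 = 23
(The negative root is discarded since n must be a positive integer.)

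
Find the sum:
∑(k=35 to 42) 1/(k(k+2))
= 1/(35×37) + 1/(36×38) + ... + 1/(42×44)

Partial fractions: 1/(k(k+2)) = (1/2)[1/k - 1/(k+2)]
Telescoping leaves the first two and last two terms:
= (1/2)[1/35 + 1/36 - 1/43 - 1/44]
= 3089/595980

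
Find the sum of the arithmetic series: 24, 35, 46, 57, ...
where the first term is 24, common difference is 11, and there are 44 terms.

Sₙ = n/2 × (first + last)
Last term = a + (n-1)d = 24 + (44-1)×11 = 497
S_44 = 44/2 × (24 + 497)
S_44 = 44/2 × 521 = 11462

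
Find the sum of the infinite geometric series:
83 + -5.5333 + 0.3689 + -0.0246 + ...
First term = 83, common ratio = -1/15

For |r| < 1, S = a / (1 - r)
S = 83 / (1 - (-1/15))
S = 83 / (16/15)
S = 1245/16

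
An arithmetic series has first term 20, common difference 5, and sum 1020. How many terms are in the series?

Using S = n/2 × [2a + (n-1)d]
1020 = n/2 × [2(20) + (n-1)(5)]
1020 = n/2 × [40 + 5n - 5]
2040 = n × [35 + 5n]
5n² + (35)n - 2040 = 0
Discriminant: Δ = (35)² - 4(5)(-2040) = 1225 + 40800 = 42025
√Δ = 205
n = [-(35) + √Δ] / (2·5) = (-35 + 205) / 10 = 170 / 10 = 17
(The negative root is discarded since n must be a positive integer.)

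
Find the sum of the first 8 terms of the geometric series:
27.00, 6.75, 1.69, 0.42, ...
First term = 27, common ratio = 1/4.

Sₙ = a(1 - rⁿ) / (1 - r)
S_8 = 27(1 - (1/4)^8) / (1 - (1/4))
S_8 = 27(1 - (1/65536)) / (3/4)
S_8 = 589815/16384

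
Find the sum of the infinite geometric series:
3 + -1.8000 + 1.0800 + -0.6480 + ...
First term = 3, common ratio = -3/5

For |r| < 1, S = a / (1 - r)
S = 3 / (1 - (-3/5))
S = 3 / (8/5)
S = 15/8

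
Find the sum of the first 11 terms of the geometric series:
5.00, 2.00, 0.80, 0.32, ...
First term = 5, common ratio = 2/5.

Sₙ = a(1 - rⁿ) / (1 - r)
S_11 = 5(1 - (2/5)^11) / (1 - (2/5))
S_11 = 5(1 - (2048/48828125)) / (3/5)
S_11 = 16275359/1953125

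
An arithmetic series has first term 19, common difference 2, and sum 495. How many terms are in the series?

Using S = n/2 × [2a + (n-1)d]
495 = n/2 × [2(19) + (n-1)(2)]
495 = n/2 × [38 + 2n - 2]
990 = n × [36 + 2n]
2n² + (36)n - 990 = 0
Discriminant: Δ = (36)² - 4(2)(-990) = 1296 + 7920 = 9216
√Δ = 96
n = [-(36) + √Δ] / (2·2) = (-36 + 96) / 4 = 60 / 4 = 15
(The negative root is discarded since n must be a positive integer.)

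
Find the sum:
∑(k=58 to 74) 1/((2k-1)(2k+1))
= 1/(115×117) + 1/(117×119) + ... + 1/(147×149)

Partial fractions: 1/((2k-1)(2k+1)) = (1/2)[1/(2k-1) - 1/(2k+1)]
The series telescopes:
= (1/2)[1/115 - 1/149]
= 17/17135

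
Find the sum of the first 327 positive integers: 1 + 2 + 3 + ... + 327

Formula: ∑k = n(n+1)/2
= 327×328/2
= 107256/2
= 53628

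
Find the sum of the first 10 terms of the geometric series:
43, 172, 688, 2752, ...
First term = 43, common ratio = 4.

Sₙ = a(1 - rⁿ) / (1 - r)
S_10 = 43(1 - 4^10) / (1 - 4)
S_10 = 43(1 - 1048576) / (-3)
S_10 = 15029575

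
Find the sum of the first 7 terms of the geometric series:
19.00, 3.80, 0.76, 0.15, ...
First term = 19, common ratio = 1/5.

Sₙ = a(1 - rⁿ) / (1 - r)
S_7 = 19(1 - (1/5)^7) / (1 - (1/5))
S_7 = 19(1 - (1/78125)) / (4/5)
S_7 = 371089/15625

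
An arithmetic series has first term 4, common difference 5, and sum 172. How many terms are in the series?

Using S = n/2 × [2a + (n-1)d]
172 = n/2 × [2(4) + (n-1)(5)]
172 = n/2 × [8 + 5n - 5]
344 = n × [3 + 5n]
5n² + (3)n - 344 = 0
Discriminant: Δ = (3)² - 4(5)(-344) = 9 + 6880 = 6889
√Δ = 83
n = [-(3) + √Δ] / (2·5) = (-3 + 83) / 10 = 80 / 10 = 8
(The negative root is discarded since n must be a positive integer.)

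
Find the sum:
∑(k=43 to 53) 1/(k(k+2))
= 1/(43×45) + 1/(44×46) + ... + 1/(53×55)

Partial fractions: 1/(k(k+2)) = (1/2)[1/k - 1/(k+2)]
Telescoping leaves the first two and last two terms:
= (1/2)[1/43 + 1/44 - 1/54 - 1/55]
= 2371/510840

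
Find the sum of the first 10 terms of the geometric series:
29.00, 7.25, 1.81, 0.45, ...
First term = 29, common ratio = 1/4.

Sₙ = a(1 - rⁿ) / (1 - r)
S_10 = 29(1 - (1/4)^10) / (1 - (1/4))
S_10 = 29(1 - (1/1048576)) / (3/4)
S_10 = 10136225/262144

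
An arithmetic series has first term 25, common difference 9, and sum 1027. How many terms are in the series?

Using S = n/2 × [2a + (n-1)d]
1027 = n/2 × [2(25) + (n-1)(9)]
1027 = n/2 × [50 + 9n - 9]
2054 = n × [41 + 9n]
9n² + (41)n - 2054 = 0
Discriminant: Δ = (41)² - 4(9)(-2054) = 1681 + 73944 = 75625
√Δ = 275
n = [-(41) + √Δ] / (2·9) = (-41 + 275) / 18 = 234 / 18 = 13
(The negative root is discarded since n must be a positive integer.)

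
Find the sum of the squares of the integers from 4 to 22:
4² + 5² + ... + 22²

Use ∑_{k=1}^{n} k² = n(n+1)(2n+1)/6, then subtract the first 3 terms.
∑_{k=1}^{22} k² = 22×23×45/6 = 3795
∑_{k=1}^{3} k² = 3×4×7/6 = 14
∑_{k=4}^{22} k² = 3795 - 14 = 3781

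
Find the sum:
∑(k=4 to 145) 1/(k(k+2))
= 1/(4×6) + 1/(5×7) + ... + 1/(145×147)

Partial fractions: 1/(k(k+2)) = (1/2)[1/k - 1/(k+2)]
Telescoping leaves the first two and last two terms:
= (1/2)[1/4 + 1/5 - 1/146 - 1/147]
= 93649/429240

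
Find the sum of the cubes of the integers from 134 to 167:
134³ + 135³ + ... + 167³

Use ∑_{k=1}^{n} k³ = [n(n+1)/2]², then subtract the first 133 terms.
∑_{k=1}^{167} k³ = [167×168/2]² = 14028² = 196784784
∑_{k=1}^{133} k³ = [133×134/2]² = 8911² = 79405921
∑_{k=134}^{167} k³ = 196784784 - 79405921 = 117378863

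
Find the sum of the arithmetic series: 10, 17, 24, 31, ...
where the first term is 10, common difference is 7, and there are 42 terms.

Sₙ = n/2 × (first + last)
Last term = a + (n-1)d = 10 + (42-1)×7 = 297
S_42 = 42/2 × (10 + 297)
S_42 = 42/2 × 307 = 6447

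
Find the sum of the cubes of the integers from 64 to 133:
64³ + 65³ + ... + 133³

Use ∑_{k=1}^{n} k³ = [n(n+1)/2]², then subtract the first 63 terms.
∑_{k=1}^{133} k³ = [133×134/2]² = 8911² = 79405921
∑_{k=1}^{63} k³ = [63×64/2]² = 2016² = 4064256
∑_{k=64}^{133} k³ = 79405921 - 4064256 = 75341665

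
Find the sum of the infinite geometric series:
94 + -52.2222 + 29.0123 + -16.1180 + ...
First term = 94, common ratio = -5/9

For |r| < 1, S = a / (1 - r)
S = 94 / (1 - (-5/9))
S = 94 / (14/9)
S = 423/7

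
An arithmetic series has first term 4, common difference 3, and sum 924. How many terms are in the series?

Using S = n/2 × [2a + (n-1)d]
924 = n/2 × [2(4) + (n-1)(3)]
924 = n/2 × [8 + 3n - 3]
1848 = n × [5 + 3n]
3n² + (5)n - 1848 = 0
Discriminant: Δ = (5)² - 4(3)(-1848) = 25 + 22176 = 22201
√Δ = 149
n = [-(5) + √Δ] / (2·3) = (-5 + 149) / 6 = 144 / 6 = 24
(The negative root is discarded since n must be a positive integer.)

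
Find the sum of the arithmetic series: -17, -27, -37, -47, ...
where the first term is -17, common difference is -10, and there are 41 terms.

Sₙ = n/2 × (first + last)
Last term = a + (n-1)d = -17 + (41-1)×(-10) = -417
S_41 = 41/2 × (-17 + (-417))
S_41 = 41/2 × (-434) = -8897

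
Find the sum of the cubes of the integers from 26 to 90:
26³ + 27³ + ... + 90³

Use ∑_{k=1}^{n} k³ = [n(n+1)/2]², then subtract the first 25 terms.
∑_{k=1}^{90} k³ = [90×91/2]² = 4095² = 16769025
∑_{k=1}^{25} k³ = [25×26/2]² = 325² = 105625
∑_{k=26}^{90} k³ = 16769025 - 105625 = 16663400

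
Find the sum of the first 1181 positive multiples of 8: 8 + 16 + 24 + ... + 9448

Factor out 8: = 8(1 + 2 + ... + 1181) = 8 × n(n+1)/2
= 8 × 1181×1182/2
= 8 × 697971
= 5583768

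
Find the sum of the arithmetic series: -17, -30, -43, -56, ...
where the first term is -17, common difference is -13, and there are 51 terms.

Sₙ = n/2 × (first + last)
Last term = a + (n-1)d = -17 + (51-1)×(-13) = -667
S_51 = 51/2 × (-17 + (-667))
S_51 = 51/2 × (-684) = -17442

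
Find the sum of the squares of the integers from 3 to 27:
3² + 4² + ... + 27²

Use ∑_{k=1}^{n} k² = n(n+1)(2n+1)/6, then subtract the first 2 terms.
∑_{k=1}^{27} k² = 27×28×55/6 = 6930
∑_{k=1}^{2} k² = 2×3×5/6 = 5
∑_{k=3}^{27} k² = 6930 - 5 = 6925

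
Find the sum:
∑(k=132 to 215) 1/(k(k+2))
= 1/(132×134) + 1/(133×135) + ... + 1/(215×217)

Partial fractions: 1/(k(k+2)) = (1/2)[1/k - 1/(k+2)]
Telescoping leaves the first two and last two terms:
= (1/2)[1/132 + 1/133 - 1/216 - 1/217]
= 57373/19592496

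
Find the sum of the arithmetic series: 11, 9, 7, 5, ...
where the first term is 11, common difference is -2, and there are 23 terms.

Sₙ = n/2 × (first + last)
Last term = a + (n-1)d = 11 + (23-1)×(-2) = -33
S_23 = 23/2 × (11 + (-33))
S_23 = 23/2 × (-22) = -253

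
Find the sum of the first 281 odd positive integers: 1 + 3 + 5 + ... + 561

Sum of first n odd numbers = n²
= 281²
= 78961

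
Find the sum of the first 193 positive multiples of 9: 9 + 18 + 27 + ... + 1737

Factor out 9: = 9(1 + 2 + ... + 193) = 9 × n(n+1)/2
= 9 × 193×194/2
= 9 × 18721
= 168489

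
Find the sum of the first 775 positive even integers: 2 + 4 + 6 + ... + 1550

Sum of first n even numbers = n(n+1)
= 775×776
= 601400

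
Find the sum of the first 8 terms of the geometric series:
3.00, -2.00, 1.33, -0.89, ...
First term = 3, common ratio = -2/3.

Sₙ = a(1 - rⁿ) / (1 - r)
S_8 = 3(1 - (-2/3)^8) / (1 - (-2/3))
S_8 = 3(1 - (256/6561)) / (5/3)
S_8 = 1261/729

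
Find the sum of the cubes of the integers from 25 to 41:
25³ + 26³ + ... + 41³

Use ∑_{k=1}^{n} k³ = [n(n+1)/2]², then subtract the first 24 terms.
∑_{k=1}^{41} k³ = [41×42/2]² = 861² = 741321
∑_{k=1}^{24} k³ = [24×25/2]² = 300² = 90000
∑_{k=25}^{41} k³ = 741321 - 90000 = 651321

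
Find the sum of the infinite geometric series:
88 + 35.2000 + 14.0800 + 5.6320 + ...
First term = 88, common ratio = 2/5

For |r| < 1, S = a / (1 - r)
S = 88 / (1 - (2/5))
S = 88 / (3/5)
S = 440/3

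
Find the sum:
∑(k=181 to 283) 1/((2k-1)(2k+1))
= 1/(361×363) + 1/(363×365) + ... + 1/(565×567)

Partial fractions: 1/((2k-1)(2k+1)) = (1/2)[1/(2k-1) - 1/(2k+1)]
The series telescopes:
= (1/2)[1/361 - 1/567]
= 103/204687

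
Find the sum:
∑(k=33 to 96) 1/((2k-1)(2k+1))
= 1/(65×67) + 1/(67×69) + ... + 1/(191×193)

Partial fractions: 1/((2k-1)(2k+1)) = (1/2)[1/(2k-1) - 1/(2k+1)]
The series telescopes:
= (1/2)[1/65 - 1/193]
= 64/12545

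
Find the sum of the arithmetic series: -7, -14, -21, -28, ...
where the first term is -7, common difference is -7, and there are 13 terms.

Sₙ = n/2 × (first + last)
Last term = a + (n-1)d = -7 + (13-1)×(-7) = -91
S_13 = 13/2 × (-7 + (-91))
S_13 = 13/2 × (-98) = -637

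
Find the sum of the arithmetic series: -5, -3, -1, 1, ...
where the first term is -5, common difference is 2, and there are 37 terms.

Sₙ = n/2 × (first + last)
Last term = a + (n-1)d = -5 + (37-1)×2 = 67
S_37 = 37/2 × (-5 + 67)
S_37 = 37/2 × 62 = 1147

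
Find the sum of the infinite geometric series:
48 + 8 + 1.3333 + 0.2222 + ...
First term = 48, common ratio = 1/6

For |r| < 1, S = a / (1 - r)
S = 48 / (1 - (1/6))
S = 48 / (5/6)
S = 288/5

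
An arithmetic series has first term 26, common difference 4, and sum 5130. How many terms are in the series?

Using S = n/2 × [2a + (n-1)d]
5130 = n/2 × [2(26) + (n-1)(4)]
5130 = n/2 × [52 + 4n - 4]
10260 = n × [48 + 4n]
4n² + (48)n - 10260 = 0
Discriminant: Δ = (48)² - 4(4)(-10260) = 2304 + 164160 = 166464
√Δ = 408
n = [-(48) + √Δ] / (2·4) = (-48 + 408) / 8 = 360 / 8 = 45
(The negative root is discarded since n must be a positive integer.)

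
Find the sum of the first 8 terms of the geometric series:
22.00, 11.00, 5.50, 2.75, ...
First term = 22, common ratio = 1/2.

Sₙ = a(1 - rⁿ) / (1 - r)
S_8 = 22(1 - (1/2)^8) / (1 - (1/2))
S_8 = 22(1 - (1/256)) / (1/2)
S_8 = 2805/64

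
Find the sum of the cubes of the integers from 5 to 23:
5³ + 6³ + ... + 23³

Use ∑_{k=1}^{n} k³ = [n(n+1)/2]², then subtract the first 4 terms.
∑_{k=1}^{23} k³ = [23×24/2]² = 276² = 76176
∑_{k=1}^{4} k³ = [4×5/2]² = 10² = 100
∑_{k=5}^{23} k³ = 76176 - 100 = 76076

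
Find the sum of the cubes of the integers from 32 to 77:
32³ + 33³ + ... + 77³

Use ∑_{k=1}^{n} k³ = [n(n+1)/2]², then subtract the first 31 terms.
∑_{k=1}^{77} k³ = [77×78/2]² = 3003² = 9018009
∑_{k=1}^{31} k³ = [31×32/2]² = 496² = 246016
∑_{k=32}^{77} k³ = 9018009 - 246016 = 8771993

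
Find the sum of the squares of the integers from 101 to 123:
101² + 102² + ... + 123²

Use ∑_{k=1}^{n} k² = n(n+1)(2n+1)/6, then subtract the first 100 terms.
∑_{k=1}^{123} k² = 123×124×247/6 = 627874
∑_{k=1}^{100} k² = 100×101×201/6 = 338350
∑_{k=101}^{123} k² = 627874 - 338350 = 289524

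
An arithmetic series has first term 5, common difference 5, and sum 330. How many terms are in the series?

Using S = n/2 × [2a + (n-1)d]
330 = n/2 × [2(5) + (n-1)(5)]
330 = n/2 × [10 + 5n - 5]
660 = n × [5 + 5n]
5n² + (5)n - 660 = 0
Discriminant: Δ = (5)² - 4(5)(-660) = 25 + 13200 = 13225
√Δ = 115
n = [-(5) + √Δ] / (2·5) = (-5 + 115) / 10 = 110 / 10 = 11
(The negative root is discarded since n must be a positive integer.)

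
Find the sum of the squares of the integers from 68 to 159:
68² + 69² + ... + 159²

Use ∑_{k=1}^{n} k² = n(n+1)(2n+1)/6, then subtract the first 67 terms.
∑_{k=1}^{159} k² = 159×160×319/6 = 1352560
∑_{k=1}^{67} k² = 67×68×135/6 = 102510
∑_{k=68}^{159} k² = 1352560 - 102510 = 1250050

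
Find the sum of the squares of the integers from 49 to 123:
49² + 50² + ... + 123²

Use ∑_{k=1}^{n} k² = n(n+1)(2n+1)/6, then subtract the first 48 terms.
∑_{k=1}^{123} k² = 123×124×247/6 = 627874
∑_{k=1}^{48} k² = 48×49×97/6 = 38024
∑_{k=49}^{123} k² = 627874 - 38024 = 589850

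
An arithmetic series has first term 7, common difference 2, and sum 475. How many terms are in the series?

Using S = n/2 × [2a + (n-1)d]
475 = n/2 × [2(7) + (n-1)(2)]
475 = n/2 × [14 + 2n - 2]
950 = n × [12 + 2n]
2n² + (12)n - 950 = 0
Discriminant: Δ = (12)² - 4(2)(-950) = 144 + 7600 = 7744
√Δ = 88
n = [-(12) + √Δ] / (2·2) = (-12 + 88) / 4 = 76 / 4 = 19
(The negative root is discarded since n must be a positive integer.)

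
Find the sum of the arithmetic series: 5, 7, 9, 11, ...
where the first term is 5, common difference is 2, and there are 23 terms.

Sₙ = n/2 × (first + last)
Last term = a + (n-1)d = 5 + (23-1)×2 = 49
S_23 = 23/2 × (5 + 49)
S_23 = 23/2 × 54 = 621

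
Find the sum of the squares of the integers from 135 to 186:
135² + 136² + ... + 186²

Use ∑_{k=1}^{n} k² = n(n+1)(2n+1)/6, then subtract the first 134 terms.
∑_{k=1}^{186} k² = 186×187×373/6 = 2162281
∑_{k=1}^{134} k² = 134×135×269/6 = 811035
∑_{k=135}^{186} k² = 2162281 - 811035 = 1351246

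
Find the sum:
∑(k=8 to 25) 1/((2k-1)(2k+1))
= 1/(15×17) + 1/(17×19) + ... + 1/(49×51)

Partial fractions: 1/((2k-1)(2k+1)) = (1/2)[1/(2k-1) - 1/(2k+1)]
The series telescopes:
= (1/2)[1/15 - 1/51]
= 2/85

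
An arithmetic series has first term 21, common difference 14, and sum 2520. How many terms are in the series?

Using S = n/2 × [2a + (n-1)d]
2520 = n/2 × [2(21) + (n-1)(14)]
2520 = n/2 × [42 + 14n - 14]
5040 = n × [28 + 14n]
14n² + (28)n - 5040 = 0
Discriminant: Δ = (28)² - 4(14)(-5040) = 784 + 282240 = 283024
√Δ = 532
n = [-(28) + √Δ] / (2·14) = (-28 + 532) / 28 = 504 / 28 = 18
(The negative root is discarded since n must be a positive integer.)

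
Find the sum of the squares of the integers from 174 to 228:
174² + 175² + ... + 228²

Use ∑_{k=1}^{n} k² = n(n+1)(2n+1)/6, then subtract the first 173 terms.
∑_{k=1}^{228} k² = 228×229×457/6 = 3976814
∑_{k=1}^{173} k² = 173×174×347/6 = 1740899
∑_{k=174}^{228} k² = 3976814 - 1740899 = 2235915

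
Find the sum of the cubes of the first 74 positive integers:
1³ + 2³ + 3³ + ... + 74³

Formula: ∑k³ = [n(n+1)/2]²
= [74×75/2]²
= 2775²
= 7700625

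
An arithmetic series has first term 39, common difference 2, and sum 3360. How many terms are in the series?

Using S = n/2 × [2a + (n-1)d]
3360 = n/2 × [2(39) + (n-1)(2)]
3360 = n/2 × [78 + 2n - 2]
6720 = n × [76 + 2n]
2n² + (76)n - 6720 = 0
Discriminant: Δ = (76)² - 4(2)(-6720) = 5776 + 53760 = 59536
√Δ = 244
n = [-(76) + √Δ] / (2·2) = (-76 + 244) / 4 = 168 / 4 = 42
(The negative root is discarded since n must be a positive integer.)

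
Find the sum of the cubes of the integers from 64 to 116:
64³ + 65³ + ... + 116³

Use ∑_{k=1}^{n} k³ = [n(n+1)/2]², then subtract the first 63 terms.
∑_{k=1}^{116} k³ = [116×117/2]² = 6786² = 46049796
∑_{k=1}^{63} k³ = [63×64/2]² = 2016² = 4064256
∑_{k=64}^{116} k³ = 46049796 - 4064256 = 41985540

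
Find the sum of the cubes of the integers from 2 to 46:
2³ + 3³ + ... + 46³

Use ∑_{k=1}^{n} k³ = [n(n+1)/2]², then subtract the first 1 terms.
∑_{k=1}^{46} k³ = [46×47/2]² = 1081² = 1168561
∑_{k=1}^{1} k³ = [1×2/2]² = 1² = 1
∑_{k=2}^{46} k³ = 1168561 - 1 = 1168560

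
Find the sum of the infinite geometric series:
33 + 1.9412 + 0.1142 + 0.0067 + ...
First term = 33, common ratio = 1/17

For |r| < 1, S = a / (1 - r)
S = 33 / (1 - (1/17))
S = 33 / (16/17)
S = 561/16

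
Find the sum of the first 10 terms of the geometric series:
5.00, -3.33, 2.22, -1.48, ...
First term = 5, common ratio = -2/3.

Sₙ = a(1 - rⁿ) / (1 - r)
S_10 = 5(1 - (-2/3)^10) / (1 - (-2/3))
S_10 = 5(1 - (1024/59049)) / (5/3)
S_10 = 58025/19683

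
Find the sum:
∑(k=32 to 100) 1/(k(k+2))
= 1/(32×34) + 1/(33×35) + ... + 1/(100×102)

Partial fractions: 1/(k(k+2)) = (1/2)[1/k - 1/(k+2)]
Telescoping leaves the first two and last two terms:
= (1/2)[1/32 + 1/33 - 1/101 - 1/102]
= 75877/3626304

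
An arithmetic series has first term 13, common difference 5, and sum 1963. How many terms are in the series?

Using S = n/2 × [2a + (n-1)d]
1963 = n/2 × [2(13) + (n-1)(5)]
1963 = n/2 × [26 + 5n - 5]
3926 = n × [21 + 5n]
5n² + (21)n - 3926 = 0
Discriminant: Δ = (21)² - 4(5)(-3926) = 441 + 78520 = 78961
√Δ = 281
n = [-(21) + √Δ] / (2·5) = (-21 + 281) / 10 = 260 / 10 = 26
(The negative root is discarded since n must be a positive integer.)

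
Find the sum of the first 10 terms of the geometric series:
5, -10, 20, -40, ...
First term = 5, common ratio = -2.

Sₙ = a(1 - rⁿ) / (1 - r)
S_10 = 5(1 - (-2)^10) / (1 - (-2))
S_10 = 5(1 - 1024) / (3)
S_10 = -1705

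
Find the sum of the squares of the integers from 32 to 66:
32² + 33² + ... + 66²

Use ∑_{k=1}^{n} k² = n(n+1)(2n+1)/6, then subtract the first 31 terms.
∑_{k=1}^{66} k² = 66×67×133/6 = 98021
∑_{k=1}^{31} k² = 31×32×63/6 = 10416
∑_{k=32}^{66} k² = 98021 - 10416 = 87605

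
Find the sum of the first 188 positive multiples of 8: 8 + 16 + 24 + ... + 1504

Factor out 8: = 8(1 + 2 + ... + 188) = 8 × n(n+1)/2
= 8 × 188×189/2
= 8 × 17766
= 142128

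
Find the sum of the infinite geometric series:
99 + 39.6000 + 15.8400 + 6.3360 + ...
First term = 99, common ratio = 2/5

For |r| < 1, S = a / (1 - r)
S = 99 / (1 - (2/5))
S = 99 / (3/5)
S = 165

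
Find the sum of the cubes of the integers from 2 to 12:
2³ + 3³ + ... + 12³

Use ∑_{k=1}^{n} k³ = [n(n+1)/2]², then subtract the first 1 terms.
∑_{k=1}^{12} k³ = [12×13/2]² = 78² = 6084
∑_{k=1}^{1} k³ = [1×2/2]² = 1² = 1
∑_{k=2}^{12} k³ = 6084 - 1 = 6083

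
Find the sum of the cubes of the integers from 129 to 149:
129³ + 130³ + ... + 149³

Use ∑_{k=1}^{n} k³ = [n(n+1)/2]², then subtract the first 128 terms.
∑_{k=1}^{149} k³ = [149×150/2]² = 11175² = 124880625
∑_{k=1}^{128} k³ = [128×129/2]² = 8256² = 68161536
∑_{k=129}^{149} k³ = 124880625 - 68161536 = 56719089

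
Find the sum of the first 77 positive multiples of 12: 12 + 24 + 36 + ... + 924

Factor out 12: = 12(1 + 2 + ... + 77) = 12 × n(n+1)/2
= 12 × 77×78/2
= 12 × 3003
= 36036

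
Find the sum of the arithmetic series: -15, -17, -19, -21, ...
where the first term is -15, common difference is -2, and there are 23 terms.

Sₙ = n/2 × (first + last)
Last term = a + (n-1)d = -15 + (23-1)×(-2) = -59
S_23 = 23/2 × (-15 + (-59))
S_23 = 23/2 × (-74) = -851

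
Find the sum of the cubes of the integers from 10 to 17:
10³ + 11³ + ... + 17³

Use ∑_{k=1}^{n} k³ = [n(n+1)/2]², then subtract the first 9 terms.
∑_{k=1}^{17} k³ = [17×18/2]² = 153² = 23409
∑_{k=1}^{9} k³ = [9×10/2]² = 45² = 2025
∑_{k=10}^{17} k³ = 23409 - 2025 = 21384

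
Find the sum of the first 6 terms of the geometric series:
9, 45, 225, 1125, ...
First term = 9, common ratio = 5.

Sₙ = a(1 - rⁿ) / (1 - r)
S_6 = 9(1 - 5^6) / (1 - 5)
S_6 = 9(1 - 15625) / (-4)
S_6 = 35154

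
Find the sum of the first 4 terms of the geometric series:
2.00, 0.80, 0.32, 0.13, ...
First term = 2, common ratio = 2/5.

Sₙ = a(1 - rⁿ) / (1 - r)
S_4 = 2(1 - (2/5)^4) / (1 - (2/5))
S_4 = 2(1 - (16/625)) / (3/5)
S_4 = 406/125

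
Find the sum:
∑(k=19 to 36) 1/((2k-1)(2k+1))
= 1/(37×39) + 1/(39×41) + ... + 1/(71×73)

Partial fractions: 1/((2k-1)(2k+1)) = (1/2)[1/(2k-1) - 1/(2k+1)]
The series telescopes:
= (1/2)[1/37 - 1/73]
= 18/2701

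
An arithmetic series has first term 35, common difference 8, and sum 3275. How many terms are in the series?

Using S = n/2 × [2a + (n-1)d]
3275 = n/2 × [2(35) + (n-1)(8)]
3275 = n/2 × [70 + 8n - 8]
6550 = n × [62 + 8n]
8n² + (62)n - 6550 = 0
Discriminant: Δ = (62)² - 4(8)(-6550) = 3844 + 209600 = 213444
√Δ = 462
n = [-(62) + √Δ] / (2·8) = (-62 + 462) / 16 = 400 / 16 = 25
(The negative root is discarded since n must be a positive integer.)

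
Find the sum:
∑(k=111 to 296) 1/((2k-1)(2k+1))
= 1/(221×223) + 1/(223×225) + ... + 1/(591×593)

Partial fractions: 1/((2k-1)(2k+1)) = (1/2)[1/(2k-1) - 1/(2k+1)]
The series telescopes:
= (1/2)[1/221 - 1/593]
= 186/131053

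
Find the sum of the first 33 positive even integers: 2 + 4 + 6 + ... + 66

Sum of first n even numbers = n(n+1)
= 33×34
= 1122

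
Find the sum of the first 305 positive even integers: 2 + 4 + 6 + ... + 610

Sum of first n even numbers = n(n+1)
= 305×306
= 93330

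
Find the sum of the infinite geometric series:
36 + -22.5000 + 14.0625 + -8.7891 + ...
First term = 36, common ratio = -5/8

For |r| < 1, S = a / (1 - r)
S = 36 / (1 - (-5/8))
S = 36 / (13/8)
S = 288/13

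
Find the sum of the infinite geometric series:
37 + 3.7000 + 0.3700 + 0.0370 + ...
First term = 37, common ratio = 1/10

For |r| < 1, S = a / (1 - r)
S = 37 / (1 - (1/10))
S = 37 / (9/10)
S = 370/9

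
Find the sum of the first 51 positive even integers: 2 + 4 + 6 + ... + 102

Sum of first n even numbers = n(n+1)
= 51×52
= 2652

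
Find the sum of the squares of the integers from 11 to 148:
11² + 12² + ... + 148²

Use ∑_{k=1}^{n} k² = n(n+1)(2n+1)/6, then subtract the first 10 terms.
∑_{k=1}^{148} k² = 148×149×297/6 = 1091574
∑_{k=1}^{10} k² = 10×11×21/6 = 385
∑_{k=11}^{148} k² = 1091574 - 385 = 1091189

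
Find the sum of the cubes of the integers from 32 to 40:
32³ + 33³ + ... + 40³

Use ∑_{k=1}^{n} k³ = [n(n+1)/2]², then subtract the first 31 terms.
∑_{k=1}^{40} k³ = [40×41/2]² = 820² = 672400
∑_{k=1}^{31} k³ = [31×32/2]² = 496² = 246016
∑_{k=32}^{40} k³ = 672400 - 246016 = 426384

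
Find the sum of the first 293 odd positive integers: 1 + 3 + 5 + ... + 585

Sum of first n odd numbers = n²
= 293²
= 85849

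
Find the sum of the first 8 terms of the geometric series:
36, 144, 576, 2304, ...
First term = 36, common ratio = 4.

Sₙ = a(1 - rⁿ) / (1 - r)
S_8 = 36(1 - 4^8) / (1 - 4)
S_8 = 36(1 - 65536) / (-3)
S_8 = 786420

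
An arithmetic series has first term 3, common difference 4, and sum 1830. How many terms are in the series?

Using S = n/2 × [2a + (n-1)d]
1830 = n/2 × [2(3) + (n-1)(4)]
1830 = n/2 × [6 + 4n - 4]
3660 = n × [2 + 4n]
4n² + (2)n - 3660 = 0
Discriminant: Δ = (2)² - 4(4)(-3660) = 4 + 58560 = 58564
√Δ = 242
n = [-(2) + √Δ] / (2·4) = (-2 + 242) / 8 = 240 / 8 = 30
(The negative root is discarded since n must be a positive integer.)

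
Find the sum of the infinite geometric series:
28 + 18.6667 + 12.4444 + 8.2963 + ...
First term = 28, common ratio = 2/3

For |r| < 1, S = a / (1 - r)
S = 28 / (1 - (2/3))
S = 28 / (1/3)
S = 84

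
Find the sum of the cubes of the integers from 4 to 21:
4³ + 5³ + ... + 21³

Use ∑_{k=1}^{n} k³ = [n(n+1)/2]², then subtract the first 3 terms.
∑_{k=1}^{21} k³ = [21×22/2]² = 231² = 53361
∑_{k=1}^{3} k³ = [3×4/2]² = 6² = 36
∑_{k=4}^{21} k³ = 53361 - 36 = 53325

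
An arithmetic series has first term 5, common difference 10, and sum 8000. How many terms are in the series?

Using S = n/2 × [2a + (n-1)d]
8000 = n/2 × [2(5) + (n-1)(10)]
8000 = n/2 × [10 + 10n - 10]
16000 = n × [0 + 10n]
10n² + (0)n - 16000 = 0
Discriminant: Δ = (0)² - 4(10)(-16000) = 0 + 640000 = 640000
√Δ = 800
n = [-(0) + √Δ] / (2·10) = (0 + 800) / 20 = 800 / 20 = 40
(The negative root is discarded since n must be a positive integer.)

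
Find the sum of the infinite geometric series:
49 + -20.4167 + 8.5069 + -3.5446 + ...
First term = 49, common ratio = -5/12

For |r| < 1, S = a / (1 - r)
S = 49 / (1 - (-5/12))
S = 49 / (17/12)
S = 588/17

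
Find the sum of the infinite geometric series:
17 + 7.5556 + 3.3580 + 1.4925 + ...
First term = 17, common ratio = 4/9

For |r| < 1, S = a / (1 - r)
S = 17 / (1 - (4/9))
S = 17 / (5/9)
S = 153/5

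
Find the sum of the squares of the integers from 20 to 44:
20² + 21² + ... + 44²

Use ∑_{k=1}^{n} k² = n(n+1)(2n+1)/6, then subtract the first 19 terms.
∑_{k=1}^{44} k² = 44×45×89/6 = 29370
∑_{k=1}^{19} k² = 19×20×39/6 = 2470
∑_{k=20}^{44} k² = 29370 - 2470 = 26900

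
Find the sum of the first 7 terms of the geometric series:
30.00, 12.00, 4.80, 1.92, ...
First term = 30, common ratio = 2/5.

Sₙ = a(1 - rⁿ) / (1 - r)
S_7 = 30(1 - (2/5)^7) / (1 - (2/5))
S_7 = 30(1 - (128/78125)) / (3/5)
S_7 = 155994/3125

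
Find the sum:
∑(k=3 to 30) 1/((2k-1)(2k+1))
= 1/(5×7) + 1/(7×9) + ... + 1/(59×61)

Partial fractions: 1/((2k-1)(2k+1)) = (1/2)[1/(2k-1) - 1/(2k+1)]
The series telescopes:
= (1/2)[1/5 - 1/61]
= 28/305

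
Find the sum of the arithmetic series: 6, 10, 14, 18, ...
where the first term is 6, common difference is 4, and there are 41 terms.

Sₙ = n/2 × (first + last)
Last term = a + (n-1)d = 6 + (41-1)×4 = 166
S_41 = 41/2 × (6 + 166)
S_41 = 41/2 × 172 = 3526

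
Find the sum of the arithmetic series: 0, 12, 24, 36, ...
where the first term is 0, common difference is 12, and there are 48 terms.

Sₙ = n/2 × (first + last)
Last term = a + (n-1)d = 0 + (48-1)×12 = 564
S_48 = 48/2 × (0 + 564)
S_48 = 48/2 × 564 = 13536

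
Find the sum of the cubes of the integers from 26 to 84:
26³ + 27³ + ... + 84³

Use ∑_{k=1}^{n} k³ = [n(n+1)/2]², then subtract the first 25 terms.
∑_{k=1}^{84} k³ = [84×85/2]² = 3570² = 12744900
∑_{k=1}^{25} k³ = [25×26/2]² = 325² = 105625
∑_{k=26}^{84} k³ = 12744900 - 105625 = 12639275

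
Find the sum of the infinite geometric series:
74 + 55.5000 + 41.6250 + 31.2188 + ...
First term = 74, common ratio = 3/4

For |r| < 1, S = a / (1 - r)
S = 74 / (1 - (3/4))
S = 74 / (1/4)
S = 296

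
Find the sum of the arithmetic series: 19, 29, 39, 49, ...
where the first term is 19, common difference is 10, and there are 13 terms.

Sₙ = n/2 × (first + last)
Last term = a + (n-1)d = 19 + (13-1)×10 = 139
S_13 = 13/2 × (19 + 139)
S_13 = 13/2 × 158 = 1027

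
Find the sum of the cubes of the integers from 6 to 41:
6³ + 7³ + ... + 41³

Use ∑_{k=1}^{n} k³ = [n(n+1)/2]², then subtract the first 5 terms.
∑_{k=1}^{41} k³ = [41×42/2]² = 861² = 741321
∑_{k=1}^{5} k³ = [5×6/2]² = 15² = 225
∑_{k=6}^{41} k³ = 741321 - 225 = 741096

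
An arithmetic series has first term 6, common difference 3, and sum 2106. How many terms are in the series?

Using S = n/2 × [2a + (n-1)d]
2106 = n/2 × [2(6) + (n-1)(3)]
2106 = n/2 × [12 + 3n - 3]
4212 = n × [9 + 3n]
3n² + (9)n - 4212 = 0
Discriminant: Δ = (9)² - 4(3)(-4212) = 81 + 50544 = 50625
√Δ = 225
n = [-(9) + √Δ] / (2·3) = (-9 + 225) / 6 = 216 / 6 = 36
(The negative root is discarded since n must be a positive integer.)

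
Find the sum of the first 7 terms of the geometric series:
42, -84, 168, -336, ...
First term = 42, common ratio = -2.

Sₙ = a(1 - rⁿ) / (1 - r)
S_7 = 42(1 - (-2)^7) / (1 - (-2))
S_7 = 42(1 - (-128)) / (3)
S_7 = 1806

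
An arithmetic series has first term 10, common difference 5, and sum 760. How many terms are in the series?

Using S = n/2 × [2a + (n-1)d]
760 = n/2 × [2(10) + (n-1)(5)]
760 = n/2 × [20 + 5n - 5]
1520 = n × [15 + 5n]
5n² + (15)n - 1520 = 0
Discriminant: Δ = (15)² - 4(5)(-1520) = 225 + 30400 = 30625
√Δ = 175
n = [-(15) + √Δ] / (2·5) = (-15 + 175) / 10 = 160 / 10 = 16
(The negative root is discarded since n must be a positive integer.)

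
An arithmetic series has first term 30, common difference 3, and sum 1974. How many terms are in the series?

Using S = n/2 × [2a + (n-1)d]
1974 = n/2 × [2(30) + (n-1)(3)]
1974 = n/2 × [60 + 3n - 3]
3948 = n × [57 + 3n]
3n² + (57)n - 3948 = 0
Discriminant: Δ = (57)² - 4(3)(-3948) = 3249 + 47376 = 50625
√Δ = 225
n = [-(57) + √Δ] / (2·3) = (-57 + 225) / 6 = 168 / 6 = 28
(The negative root is discarded since n must be a positive integer.)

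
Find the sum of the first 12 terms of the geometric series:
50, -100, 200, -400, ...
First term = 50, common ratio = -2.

Sₙ = a(1 - rⁿ) / (1 - r)
S_12 = 50(1 - (-2)^12) / (1 - (-2))
S_12 = 50(1 - 4096) / (3)
S_12 = -68250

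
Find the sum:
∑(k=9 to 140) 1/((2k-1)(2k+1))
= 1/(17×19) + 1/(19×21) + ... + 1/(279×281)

Partial fractions: 1/((2k-1)(2k+1)) = (1/2)[1/(2k-1) - 1/(2k+1)]
The series telescopes:
= (1/2)[1/17 - 1/281]
= 132/4777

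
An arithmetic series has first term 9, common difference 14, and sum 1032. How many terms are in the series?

Using S = n/2 × [2a + (n-1)d]
1032 = n/2 × [2(9) + (n-1)(14)]
1032 = n/2 × [18 + 14n - 14]
2064 = n × [4 + 14n]
14n² + (4)n - 2064 = 0
Discriminant: Δ = (4)² - 4(14)(-2064) = 16 + 115584 = 115600
√Δ = 340
n = [-(4) + √Δ] / (2·14) = (-4 + 340) / 28 = 336 / 28 = 12
(The negative root is discarded since n must be a positive integer.)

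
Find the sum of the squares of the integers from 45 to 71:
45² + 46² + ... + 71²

Use ∑_{k=1}^{n} k² = n(n+1)(2n+1)/6, then subtract the first 44 terms.
∑_{k=1}^{71} k² = 71×72×143/6 = 121836
∑_{k=1}^{44} k² = 44×45×89/6 = 29370
∑_{k=45}^{71} k² = 121836 - 29370 = 92466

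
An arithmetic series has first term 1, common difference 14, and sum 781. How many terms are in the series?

Using S = n/2 × [2a + (n-1)d]
781 = n/2 × [2(1) + (n-1)(14)]
781 = n/2 × [2 + 14n - 14]
1562 = n × [-12 + 14n]
14n² + (-12)n - 1562 = 0
Discriminant: Δ = (-12)² - 4(14)(-1562) = 144 + 87472 = 87616
√Δ = 296
n = [-(-12) + √Δ] / (2·14) = (12 + 296) / 28 = 308 / 28 = 11
(The negative root is discarded since n must be a positive integer.)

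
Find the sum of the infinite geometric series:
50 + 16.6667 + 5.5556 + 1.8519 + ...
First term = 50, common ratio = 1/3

For |r| < 1, S = a / (1 - r)
S = 50 / (1 - (1/3))
S = 50 / (2/3)
S = 75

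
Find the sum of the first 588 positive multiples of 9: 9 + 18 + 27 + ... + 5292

Factor out 9: = 9(1 + 2 + ... + 588) = 9 × n(n+1)/2
= 9 × 588×589/2
= 9 × 173166
= 1558494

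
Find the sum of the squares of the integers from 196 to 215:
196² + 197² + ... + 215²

Use ∑_{k=1}^{n} k² = n(n+1)(2n+1)/6, then subtract the first 195 terms.
∑_{k=1}^{215} k² = 215×216×431/6 = 3335940
∑_{k=1}^{195} k² = 195×196×391/6 = 2490670
∑_{k=196}^{215} k² = 3335940 - 2490670 = 845270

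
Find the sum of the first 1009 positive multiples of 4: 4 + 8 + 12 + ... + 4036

Factor out 4: = 4(1 + 2 + ... + 1009) = 4 × n(n+1)/2
= 4 × 1009×1010/2
= 4 × 509545
= 2038180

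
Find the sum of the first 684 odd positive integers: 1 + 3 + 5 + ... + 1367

Sum of first n odd numbers = n²
= 684²
= 467856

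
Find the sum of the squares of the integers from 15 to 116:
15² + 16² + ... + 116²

Use ∑_{k=1}^{n} k² = n(n+1)(2n+1)/6, then subtract the first 14 terms.
∑_{k=1}^{116} k² = 116×117×233/6 = 527046
∑_{k=1}^{14} k² = 14×15×29/6 = 1015
∑_{k=15}^{116} k² = 527046 - 1015 = 526031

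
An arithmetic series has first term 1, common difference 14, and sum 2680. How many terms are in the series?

Using S = n/2 × [2a + (n-1)d]
2680 = n/2 × [2(1) + (n-1)(14)]
2680 = n/2 × [2 + 14n - 14]
5360 = n × [-12 + 14n]
14n² + (-12)n - 5360 = 0
Discriminant: Δ = (-12)² - 4(14)(-5360) = 144 + 300160 = 300304
√Δ = 548
n = [-(-12) + √Δ] / (2·14) = (12 + 548) / 28 = 560 / 28 = 20
(The negative root is discarded since n must be a positive integer.)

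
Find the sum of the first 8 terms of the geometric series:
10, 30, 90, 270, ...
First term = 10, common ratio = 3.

Sₙ = a(1 - rⁿ) / (1 - r)
S_8 = 10(1 - 3^8) / (1 - 3)
S_8 = 10(1 - 6561) / (-2)
S_8 = 32800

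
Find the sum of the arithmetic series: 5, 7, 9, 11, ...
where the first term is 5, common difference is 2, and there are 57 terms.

Sₙ = n/2 × (first + last)
Last term = a + (n-1)d = 5 + (57-1)×2 = 117
S_57 = 57/2 × (5 + 117)
S_57 = 57/2 × 122 = 3477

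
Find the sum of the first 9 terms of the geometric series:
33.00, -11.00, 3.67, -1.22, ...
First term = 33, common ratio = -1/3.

Sₙ = a(1 - rⁿ) / (1 - r)
S_9 = 33(1 - (-1/3)^9) / (1 - (-1/3))
S_9 = 33(1 - (-1/19683)) / (4/3)
S_9 = 54131/2187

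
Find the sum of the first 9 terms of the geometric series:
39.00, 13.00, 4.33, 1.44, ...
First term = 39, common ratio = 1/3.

Sₙ = a(1 - rⁿ) / (1 - r)
S_9 = 39(1 - (1/3)^9) / (1 - (1/3))
S_9 = 39(1 - (1/19683)) / (2/3)
S_9 = 127933/2187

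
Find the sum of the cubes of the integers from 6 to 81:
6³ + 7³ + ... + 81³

Use ∑_{k=1}^{n} k³ = [n(n+1)/2]², then subtract the first 5 terms.
∑_{k=1}^{81} k³ = [81×82/2]² = 3321² = 11029041
∑_{k=1}^{5} k³ = [5×6/2]² = 15² = 225
∑_{k=6}^{81} k³ = 11029041 - 225 = 11028816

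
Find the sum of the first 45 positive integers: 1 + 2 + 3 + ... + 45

Formula: ∑k = n(n+1)/2
= 45×46/2
= 2070/2
= 1035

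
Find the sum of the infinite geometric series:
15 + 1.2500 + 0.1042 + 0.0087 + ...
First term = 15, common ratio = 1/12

For |r| < 1, S = a / (1 - r)
S = 15 / (1 - (1/12))
S = 15 / (11/12)
S = 180/11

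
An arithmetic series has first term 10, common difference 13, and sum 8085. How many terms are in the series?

Using S = n/2 × [2a + (n-1)d]
8085 = n/2 × [2(10) + (n-1)(13)]
8085 = n/2 × [20 + 13n - 13]
16170 = n × [7 + 13n]
13n² + (7)n - 16170 = 0
Discriminant: Δ = (7)² - 4(13)(-16170) = 49 + 840840 = 840889
√Δ = 917
n = [-(7) + √Δ] / (2·13) = (-7 + 917) / 26 = 910 / 26 = 35
(The negative root is discarded since n must be a positive integer.)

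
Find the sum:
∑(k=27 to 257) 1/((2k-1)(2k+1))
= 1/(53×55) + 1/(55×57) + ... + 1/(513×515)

Partial fractions: 1/((2k-1)(2k+1)) = (1/2)[1/(2k-1) - 1/(2k+1)]
The series telescopes:
= (1/2)[1/53 - 1/515]
= 231/27295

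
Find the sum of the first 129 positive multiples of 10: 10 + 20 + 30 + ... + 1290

Factor out 10: = 10(1 + 2 + ... + 129) = 10 × n(n+1)/2
= 10 × 129×130/2
= 10 × 8385
= 83850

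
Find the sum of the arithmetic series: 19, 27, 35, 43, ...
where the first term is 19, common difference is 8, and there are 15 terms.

Sₙ = n/2 × (first + last)
Last term = a + (n-1)d = 19 + (15-1)×8 = 131
S_15 = 15/2 × (19 + 131)
S_15 = 15/2 × 150 = 1125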